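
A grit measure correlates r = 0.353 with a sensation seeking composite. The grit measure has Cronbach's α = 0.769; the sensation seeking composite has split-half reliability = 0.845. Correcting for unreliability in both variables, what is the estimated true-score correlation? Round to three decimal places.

r_true = r_obs / √(r_xx · r_yy) = 0.353 / √(0.769 × 0.845) = 0.353 / √0.649805 = 0.353 / 0.8061 ≈ 0.438.

0.438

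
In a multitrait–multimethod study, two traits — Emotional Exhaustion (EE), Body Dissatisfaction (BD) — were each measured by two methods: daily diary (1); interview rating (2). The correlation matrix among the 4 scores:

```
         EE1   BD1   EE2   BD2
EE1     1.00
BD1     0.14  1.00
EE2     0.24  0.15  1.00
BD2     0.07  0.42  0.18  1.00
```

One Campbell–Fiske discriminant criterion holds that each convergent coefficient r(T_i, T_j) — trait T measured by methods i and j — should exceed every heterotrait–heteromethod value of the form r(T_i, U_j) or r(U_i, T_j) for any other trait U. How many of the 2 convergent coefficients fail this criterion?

0

Convergent coefficients and their comparison sets:
EE (methods 1·2): 0.24 vs {0.07, 0.15} → pass.
BD (methods 1·2): 0.42 vs {0.15, 0.07} → pass.
0 of 2 fail.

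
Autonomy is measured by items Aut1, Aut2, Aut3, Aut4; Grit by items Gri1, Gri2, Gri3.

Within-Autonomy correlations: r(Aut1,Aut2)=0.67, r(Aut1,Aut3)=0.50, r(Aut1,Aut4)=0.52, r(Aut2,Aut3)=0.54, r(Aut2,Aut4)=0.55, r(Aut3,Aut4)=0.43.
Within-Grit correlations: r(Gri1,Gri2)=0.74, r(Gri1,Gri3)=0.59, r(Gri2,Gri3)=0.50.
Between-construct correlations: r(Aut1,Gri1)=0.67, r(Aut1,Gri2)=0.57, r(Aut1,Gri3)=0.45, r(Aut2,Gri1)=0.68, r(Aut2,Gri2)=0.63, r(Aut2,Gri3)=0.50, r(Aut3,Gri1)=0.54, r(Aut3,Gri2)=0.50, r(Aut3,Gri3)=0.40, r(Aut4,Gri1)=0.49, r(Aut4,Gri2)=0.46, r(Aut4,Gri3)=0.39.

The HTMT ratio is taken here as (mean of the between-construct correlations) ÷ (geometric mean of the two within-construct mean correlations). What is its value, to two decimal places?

0.92

Mean heterotrait r = 6.28/12 = 0.5233.
Mean within-Aut = 3.21/6 = 0.5350; mean within-Gri = 1.83/3 = 0.6100.
Geometric mean = √(0.5350 × 0.6100) = 0.5713.
HTMT = 0.5233 / 0.5713 = 0.92.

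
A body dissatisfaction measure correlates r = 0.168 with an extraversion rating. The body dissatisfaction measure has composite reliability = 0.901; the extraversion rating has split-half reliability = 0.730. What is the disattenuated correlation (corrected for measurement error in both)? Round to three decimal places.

0.207

r_true = r_obs / √(r_xx · r_yy) = 0.168 / √(0.901 × 0.730) = 0.168 / √0.657730 = 0.168 / 0.8110 ≈ 0.207.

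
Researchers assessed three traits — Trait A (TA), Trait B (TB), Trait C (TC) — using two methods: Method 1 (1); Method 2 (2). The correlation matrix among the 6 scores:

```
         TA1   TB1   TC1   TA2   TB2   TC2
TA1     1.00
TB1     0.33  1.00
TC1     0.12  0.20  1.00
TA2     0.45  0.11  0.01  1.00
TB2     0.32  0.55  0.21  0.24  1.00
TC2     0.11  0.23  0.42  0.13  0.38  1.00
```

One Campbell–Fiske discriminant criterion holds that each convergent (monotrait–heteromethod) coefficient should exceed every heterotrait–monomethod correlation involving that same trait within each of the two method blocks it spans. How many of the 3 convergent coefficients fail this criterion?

0

Each convergent coefficient versus the relevant comparison correlations:
TA (methods 1·2): 0.45 vs {0.33, 0.24, 0.12, 0.13} → pass.
TB (methods 1·2): 0.55 vs {0.33, 0.24, 0.20, 0.38} → pass.
TC (methods 1·2): 0.42 vs {0.12, 0.13, 0.20, 0.38} → pass.
0 of 3 fail.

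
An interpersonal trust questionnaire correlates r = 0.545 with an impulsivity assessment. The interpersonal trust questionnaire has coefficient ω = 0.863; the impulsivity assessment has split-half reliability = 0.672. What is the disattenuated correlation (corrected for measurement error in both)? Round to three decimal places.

0.716

r_true = r_obs / √(r_xx · r_yy) = 0.545 / √(0.863 × 0.672) = 0.545 / √0.579936 = 0.545 / 0.7615 ≈ 0.716.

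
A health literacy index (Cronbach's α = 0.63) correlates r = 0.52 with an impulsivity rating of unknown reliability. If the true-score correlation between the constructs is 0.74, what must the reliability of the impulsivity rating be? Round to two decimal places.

0.78

r_true = r_obs / √(r_xx · r_yy) ⇒ 0.74 = 0.52 / √(0.63 · r_yy).
√(0.63 · r_yy) = 0.52 / 0.74 = 0.7027; 0.63 · r_yy = 0.4938; r_yy = 0.4938 / 0.63 ≈ 0.78.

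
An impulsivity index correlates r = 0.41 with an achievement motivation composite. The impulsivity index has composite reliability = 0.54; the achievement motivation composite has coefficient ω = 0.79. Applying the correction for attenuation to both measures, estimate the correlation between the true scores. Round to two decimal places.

r_true = r_obs / √(r_xx · r_yy) = 0.41 / √(0.54 × 0.79) = 0.41 / √0.4266 = 0.41 / 0.6531 ≈ 0.63.

0.63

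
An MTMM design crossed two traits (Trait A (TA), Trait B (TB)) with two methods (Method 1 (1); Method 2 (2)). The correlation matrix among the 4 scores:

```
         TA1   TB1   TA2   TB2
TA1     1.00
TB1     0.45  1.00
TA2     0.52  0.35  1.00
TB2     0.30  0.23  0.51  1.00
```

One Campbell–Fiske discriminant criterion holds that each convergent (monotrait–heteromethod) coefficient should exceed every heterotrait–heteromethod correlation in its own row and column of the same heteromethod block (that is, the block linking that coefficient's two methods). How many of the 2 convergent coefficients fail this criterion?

Convergent coefficients and their comparison sets:
TA (methods 1·2): 0.52 vs {0.30, 0.35} → pass.
TB (methods 1·2): 0.23 vs {0.35, 0.30} → fail.
1 of 2 fail.

1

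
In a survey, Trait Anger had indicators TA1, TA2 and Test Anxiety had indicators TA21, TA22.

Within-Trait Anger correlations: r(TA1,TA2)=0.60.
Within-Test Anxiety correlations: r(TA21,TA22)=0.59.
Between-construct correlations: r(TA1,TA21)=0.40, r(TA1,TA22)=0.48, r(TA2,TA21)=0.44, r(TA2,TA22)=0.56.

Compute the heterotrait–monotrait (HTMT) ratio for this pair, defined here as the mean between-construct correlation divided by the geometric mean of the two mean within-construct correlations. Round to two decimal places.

0.79

Between-construct mean = 1.88/4 = 0.4700.
Mean within-TA = 0.60/1 = 0.6000; mean within-TA2 = 0.59/1 = 0.5900.
Geometric mean = √(0.6000 × 0.5900) = 0.5950.
HTMT = 0.4700 / 0.5950 = 0.79.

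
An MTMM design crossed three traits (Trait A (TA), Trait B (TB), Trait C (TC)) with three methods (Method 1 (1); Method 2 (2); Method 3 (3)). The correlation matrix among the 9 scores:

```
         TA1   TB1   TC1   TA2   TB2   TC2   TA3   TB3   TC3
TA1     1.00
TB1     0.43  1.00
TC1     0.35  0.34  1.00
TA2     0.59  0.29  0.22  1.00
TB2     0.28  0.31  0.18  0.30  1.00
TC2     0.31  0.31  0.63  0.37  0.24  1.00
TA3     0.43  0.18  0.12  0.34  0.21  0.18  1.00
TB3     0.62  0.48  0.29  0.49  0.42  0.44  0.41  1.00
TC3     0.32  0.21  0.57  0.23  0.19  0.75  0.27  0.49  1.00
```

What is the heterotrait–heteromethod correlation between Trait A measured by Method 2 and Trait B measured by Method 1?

0.29

Different traits and methods: r(TA2, TB1) = 0.29.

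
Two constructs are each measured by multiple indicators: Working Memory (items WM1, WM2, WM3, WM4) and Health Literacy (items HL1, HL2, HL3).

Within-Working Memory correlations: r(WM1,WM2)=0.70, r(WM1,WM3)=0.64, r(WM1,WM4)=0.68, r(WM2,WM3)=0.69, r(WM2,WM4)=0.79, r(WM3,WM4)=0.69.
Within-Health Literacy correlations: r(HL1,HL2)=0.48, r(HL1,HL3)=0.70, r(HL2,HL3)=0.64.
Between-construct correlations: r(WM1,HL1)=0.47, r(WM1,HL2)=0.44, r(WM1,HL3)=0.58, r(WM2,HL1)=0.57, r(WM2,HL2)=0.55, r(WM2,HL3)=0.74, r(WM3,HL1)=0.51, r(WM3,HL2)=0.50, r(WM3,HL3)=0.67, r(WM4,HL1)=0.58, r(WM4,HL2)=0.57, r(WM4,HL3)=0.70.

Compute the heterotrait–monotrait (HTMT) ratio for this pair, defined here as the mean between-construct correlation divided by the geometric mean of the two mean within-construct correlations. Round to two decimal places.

0.88

Mean between = 6.88/12 = 0.5733.
Mean within-WM = 4.19/6 = 0.6983; mean within-HL = 1.82/3 = 0.6067.
Geometric mean = √(0.6983 × 0.6067) = 0.6509.
HTMT = 0.5733 / 0.6509 = 0.88.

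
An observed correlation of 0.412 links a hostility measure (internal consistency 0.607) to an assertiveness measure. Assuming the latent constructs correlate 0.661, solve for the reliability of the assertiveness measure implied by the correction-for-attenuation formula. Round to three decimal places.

r_true = r_obs / √(r_xx · r_yy) ⇒ 0.661 = 0.412 / √(0.607 · r_yy).
√(0.607 · r_yy) = 0.412 / 0.661 = 0.6233; 0.607 · r_yy = 0.3885; r_yy = 0.3885 / 0.607 ≈ 0.640.

0.640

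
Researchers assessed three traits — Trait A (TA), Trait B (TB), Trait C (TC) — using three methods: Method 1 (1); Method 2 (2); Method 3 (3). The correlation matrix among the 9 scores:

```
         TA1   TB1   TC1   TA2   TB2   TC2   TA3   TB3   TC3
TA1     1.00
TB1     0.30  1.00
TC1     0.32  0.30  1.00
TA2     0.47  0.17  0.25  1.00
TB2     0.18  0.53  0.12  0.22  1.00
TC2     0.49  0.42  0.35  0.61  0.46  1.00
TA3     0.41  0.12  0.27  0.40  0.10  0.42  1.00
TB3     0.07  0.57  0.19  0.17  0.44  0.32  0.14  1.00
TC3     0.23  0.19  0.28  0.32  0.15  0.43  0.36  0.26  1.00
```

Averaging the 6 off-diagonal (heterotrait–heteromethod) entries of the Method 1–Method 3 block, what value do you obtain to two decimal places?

0.18

HTHM values (method 1 × method 3): 0.07, 0.23, 0.12, 0.19, 0.27, 0.19; mean = 1.07/6 = 0.18.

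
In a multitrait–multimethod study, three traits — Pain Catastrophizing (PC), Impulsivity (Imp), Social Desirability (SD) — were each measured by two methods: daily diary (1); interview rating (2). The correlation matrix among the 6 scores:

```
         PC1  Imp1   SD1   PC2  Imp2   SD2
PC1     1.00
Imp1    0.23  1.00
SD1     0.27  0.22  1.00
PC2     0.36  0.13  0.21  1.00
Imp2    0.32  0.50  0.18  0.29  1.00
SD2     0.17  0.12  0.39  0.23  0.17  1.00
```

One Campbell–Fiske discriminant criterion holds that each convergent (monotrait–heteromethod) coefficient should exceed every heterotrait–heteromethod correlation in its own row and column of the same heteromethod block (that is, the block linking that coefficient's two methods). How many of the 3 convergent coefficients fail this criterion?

Checking each validity diagonal entry against its comparison values:
PC (methods 1·2): 0.36 vs {0.32, 0.13, 0.17, 0.21} → pass.
Imp (methods 1·2): 0.50 vs {0.13, 0.32, 0.12, 0.18} → pass.
SD (methods 1·2): 0.39 vs {0.21, 0.17, 0.18, 0.12} → pass.
0 of 3 fail.

0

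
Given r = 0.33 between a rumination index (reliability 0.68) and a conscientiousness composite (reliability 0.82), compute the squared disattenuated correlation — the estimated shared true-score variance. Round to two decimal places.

0.20

Disattenuated r = 0.33 / √(0.68 × 0.82) = 0.33 / 0.7467 = 0.4419.
Shared true-score variance = 0.4419² = 0.1953 ≈ 0.20.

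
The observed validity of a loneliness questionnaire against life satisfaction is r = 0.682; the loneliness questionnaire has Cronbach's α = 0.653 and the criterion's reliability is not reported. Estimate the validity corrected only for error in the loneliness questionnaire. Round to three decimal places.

Single correction: r_c = r_obs / √r_xx = 0.682 / √0.653 = 0.682 / 0.8081 ≈ 0.844.

0.844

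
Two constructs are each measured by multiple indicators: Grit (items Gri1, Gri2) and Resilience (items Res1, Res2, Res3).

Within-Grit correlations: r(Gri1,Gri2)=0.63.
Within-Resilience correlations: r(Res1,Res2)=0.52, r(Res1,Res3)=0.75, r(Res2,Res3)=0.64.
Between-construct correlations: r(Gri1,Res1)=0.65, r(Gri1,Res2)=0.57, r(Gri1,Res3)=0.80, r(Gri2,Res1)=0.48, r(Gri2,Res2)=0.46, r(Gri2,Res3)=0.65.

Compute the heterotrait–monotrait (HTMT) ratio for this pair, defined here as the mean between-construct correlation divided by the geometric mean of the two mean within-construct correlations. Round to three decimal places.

Between-construct mean = 3.61/6 = 0.6017.
Mean within-Gri = 0.63/1 = 0.6300; mean within-Res = 1.91/3 = 0.6367.
Geometric mean = √(0.6300 × 0.6367) = 0.6333.
HTMT = 0.6017 / 0.6333 = 0.950.

0.950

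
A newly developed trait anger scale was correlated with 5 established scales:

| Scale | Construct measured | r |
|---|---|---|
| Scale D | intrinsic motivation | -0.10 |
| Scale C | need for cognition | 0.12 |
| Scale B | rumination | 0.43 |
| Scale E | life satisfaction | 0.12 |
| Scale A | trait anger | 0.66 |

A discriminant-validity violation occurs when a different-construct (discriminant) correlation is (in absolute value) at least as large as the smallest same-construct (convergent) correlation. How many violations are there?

Convergent (same construct = trait anger): Scale A.
Smallest convergent = 0.66. Discriminant |r|: 0.10, 0.12, 0.43, 0.12; count ≥ 0.66 → 0.

0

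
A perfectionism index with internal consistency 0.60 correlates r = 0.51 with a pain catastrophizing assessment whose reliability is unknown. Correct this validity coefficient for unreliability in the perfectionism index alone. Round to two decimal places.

Single correction: r_c = r_obs / √r_xx = 0.51 / √0.60 = 0.51 / 0.7746 ≈ 0.66.

0.66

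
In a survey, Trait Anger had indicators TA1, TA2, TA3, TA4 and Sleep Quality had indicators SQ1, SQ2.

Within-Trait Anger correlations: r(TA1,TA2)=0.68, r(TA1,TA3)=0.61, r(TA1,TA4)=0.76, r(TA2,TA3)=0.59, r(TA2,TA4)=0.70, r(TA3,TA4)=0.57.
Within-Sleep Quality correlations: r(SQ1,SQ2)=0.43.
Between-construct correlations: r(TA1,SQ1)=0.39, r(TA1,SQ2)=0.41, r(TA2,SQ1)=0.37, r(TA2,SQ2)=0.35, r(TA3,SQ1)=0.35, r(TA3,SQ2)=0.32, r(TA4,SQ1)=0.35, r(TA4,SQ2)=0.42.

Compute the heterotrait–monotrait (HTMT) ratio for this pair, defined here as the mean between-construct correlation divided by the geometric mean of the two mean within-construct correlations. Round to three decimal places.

Mean heterotrait r = 2.96/8 = 0.3700.
Mean within-TA = 3.91/6 = 0.6517; mean within-SQ = 0.43/1 = 0.4300.
Geometric mean = √(0.6517 × 0.4300) = 0.5294.
HTMT = 0.3700 / 0.5294 = 0.699.

0.699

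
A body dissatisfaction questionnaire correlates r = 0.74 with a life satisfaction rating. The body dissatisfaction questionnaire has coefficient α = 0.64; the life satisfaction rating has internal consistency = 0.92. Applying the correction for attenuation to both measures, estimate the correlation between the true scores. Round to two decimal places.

r_true = r_obs / √(r_xx · r_yy) = 0.74 / √(0.64 × 0.92) = 0.74 / √0.5888 = 0.74 / 0.7673 ≈ 0.96.

0.96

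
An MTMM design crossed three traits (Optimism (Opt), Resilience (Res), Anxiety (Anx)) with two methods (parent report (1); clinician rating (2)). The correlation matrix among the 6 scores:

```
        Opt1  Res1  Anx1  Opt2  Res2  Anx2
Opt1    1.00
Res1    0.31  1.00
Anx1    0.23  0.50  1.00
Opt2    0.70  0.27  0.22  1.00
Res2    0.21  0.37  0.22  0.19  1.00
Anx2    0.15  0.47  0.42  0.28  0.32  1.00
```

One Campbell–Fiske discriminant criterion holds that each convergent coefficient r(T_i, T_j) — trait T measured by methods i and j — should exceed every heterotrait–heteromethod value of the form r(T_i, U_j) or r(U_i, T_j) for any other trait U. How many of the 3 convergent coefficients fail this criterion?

2

Checking each validity diagonal entry against its comparison values:
Opt (methods 1·2): 0.70 vs {0.21, 0.27, 0.15, 0.22} → pass.
Res (methods 1·2): 0.37 vs {0.27, 0.21, 0.47, 0.22} → fail.
Anx (methods 1·2): 0.42 vs {0.22, 0.15, 0.22, 0.47} → fail.
2 of 3 fail.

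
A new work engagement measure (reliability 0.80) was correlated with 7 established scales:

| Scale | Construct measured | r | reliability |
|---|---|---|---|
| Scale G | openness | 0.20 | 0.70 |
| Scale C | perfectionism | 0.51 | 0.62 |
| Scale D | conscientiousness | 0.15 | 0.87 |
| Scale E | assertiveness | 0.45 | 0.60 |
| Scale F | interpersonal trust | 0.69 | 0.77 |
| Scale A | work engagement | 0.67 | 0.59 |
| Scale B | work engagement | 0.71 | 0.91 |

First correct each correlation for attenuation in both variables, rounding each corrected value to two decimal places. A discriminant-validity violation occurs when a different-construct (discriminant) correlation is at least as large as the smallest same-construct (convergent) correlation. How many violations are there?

Disattenuated r (r / √(r_scale · r_new)):
  Scale G (disc): 0.20 / √(0.70·0.80) = 0.27
  Scale C (disc): 0.51 / √(0.62·0.80) = 0.72
  Scale D (disc): 0.15 / √(0.87·0.80) = 0.18
  Scale E (disc): 0.45 / √(0.60·0.80) = 0.65
  Scale F (disc): 0.69 / √(0.77·0.80) = 0.88
  Scale A (conv): 0.67 / √(0.59·0.80) = 0.98
  Scale B (conv): 0.71 / √(0.91·0.80) = 0.83
Smallest convergent = 0.83. Discriminant values: 0.27, 0.72, 0.18, 0.65, 0.88; count ≥ 0.83 → 1.

1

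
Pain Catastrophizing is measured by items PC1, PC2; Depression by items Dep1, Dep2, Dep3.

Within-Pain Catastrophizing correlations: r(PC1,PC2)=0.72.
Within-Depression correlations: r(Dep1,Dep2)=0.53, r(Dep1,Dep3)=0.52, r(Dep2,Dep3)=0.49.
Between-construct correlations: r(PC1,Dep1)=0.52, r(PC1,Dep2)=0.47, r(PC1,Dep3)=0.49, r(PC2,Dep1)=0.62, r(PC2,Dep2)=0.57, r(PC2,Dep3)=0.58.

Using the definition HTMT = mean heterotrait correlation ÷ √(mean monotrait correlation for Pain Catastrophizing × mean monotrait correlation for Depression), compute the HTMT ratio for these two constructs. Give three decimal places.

Mean between = 3.25/6 = 0.5417.
Mean within-PC = 0.72/1 = 0.7200; mean within-Dep = 1.54/3 = 0.5133.
Geometric mean = √(0.7200 × 0.5133) = 0.6079.
HTMT = 0.5417 / 0.6079 = 0.891.

0.891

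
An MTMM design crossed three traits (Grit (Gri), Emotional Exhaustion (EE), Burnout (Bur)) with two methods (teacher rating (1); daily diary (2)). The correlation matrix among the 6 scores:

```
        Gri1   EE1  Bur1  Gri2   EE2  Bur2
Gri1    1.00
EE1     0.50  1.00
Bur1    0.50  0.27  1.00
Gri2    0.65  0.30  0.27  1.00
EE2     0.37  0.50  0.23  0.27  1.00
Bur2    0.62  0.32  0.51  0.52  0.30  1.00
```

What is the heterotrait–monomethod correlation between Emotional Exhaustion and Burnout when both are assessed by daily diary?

Different traits, same method: r(EE2, Bur2) = 0.30.

0.30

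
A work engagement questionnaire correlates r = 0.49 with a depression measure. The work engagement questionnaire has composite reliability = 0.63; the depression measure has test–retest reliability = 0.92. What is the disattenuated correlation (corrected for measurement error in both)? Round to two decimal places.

r_true = r_obs / √(r_xx · r_yy) = 0.49 / √(0.63 × 0.92) = 0.49 / √0.5796 = 0.49 / 0.7613 ≈ 0.64.

0.64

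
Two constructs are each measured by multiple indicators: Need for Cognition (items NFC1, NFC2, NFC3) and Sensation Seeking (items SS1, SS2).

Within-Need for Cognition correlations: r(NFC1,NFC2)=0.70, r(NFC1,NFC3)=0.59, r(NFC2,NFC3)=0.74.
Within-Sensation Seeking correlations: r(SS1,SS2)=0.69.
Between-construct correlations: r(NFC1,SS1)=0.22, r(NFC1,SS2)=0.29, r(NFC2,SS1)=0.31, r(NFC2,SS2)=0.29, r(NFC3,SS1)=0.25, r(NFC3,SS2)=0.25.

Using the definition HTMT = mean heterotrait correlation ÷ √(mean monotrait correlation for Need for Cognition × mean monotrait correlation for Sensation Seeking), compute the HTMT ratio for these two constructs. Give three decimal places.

0.393

Mean heterotrait r = 1.61/6 = 0.2683.
Mean within-NFC = 2.03/3 = 0.6767; mean within-SS = 0.69/1 = 0.6900.
Geometric mean = √(0.6767 × 0.6900) = 0.6833.
HTMT = 0.2683 / 0.6833 = 0.393.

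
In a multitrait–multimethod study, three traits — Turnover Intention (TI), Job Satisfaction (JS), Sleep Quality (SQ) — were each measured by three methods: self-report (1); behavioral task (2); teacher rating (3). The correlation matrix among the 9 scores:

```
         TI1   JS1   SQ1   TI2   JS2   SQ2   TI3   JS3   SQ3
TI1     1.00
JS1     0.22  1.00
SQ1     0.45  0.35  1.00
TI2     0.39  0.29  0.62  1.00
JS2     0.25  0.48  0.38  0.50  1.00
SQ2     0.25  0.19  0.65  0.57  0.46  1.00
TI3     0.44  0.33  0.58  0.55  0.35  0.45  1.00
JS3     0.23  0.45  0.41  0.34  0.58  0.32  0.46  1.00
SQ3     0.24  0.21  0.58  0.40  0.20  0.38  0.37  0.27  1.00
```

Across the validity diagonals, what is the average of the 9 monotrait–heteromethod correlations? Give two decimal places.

Convergent values: 0.39, 0.44, 0.55, 0.48, 0.45, 0.58, 0.65, 0.58, 0.38; mean = 4.50/9 = 0.50.

0.50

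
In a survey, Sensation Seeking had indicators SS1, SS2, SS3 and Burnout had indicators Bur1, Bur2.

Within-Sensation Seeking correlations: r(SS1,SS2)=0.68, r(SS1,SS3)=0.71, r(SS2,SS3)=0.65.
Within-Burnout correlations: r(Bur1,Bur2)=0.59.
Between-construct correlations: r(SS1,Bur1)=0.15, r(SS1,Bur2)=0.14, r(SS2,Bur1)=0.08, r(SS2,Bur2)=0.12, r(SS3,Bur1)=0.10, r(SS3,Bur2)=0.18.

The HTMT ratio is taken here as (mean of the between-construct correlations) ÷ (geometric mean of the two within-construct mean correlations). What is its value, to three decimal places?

0.203

Mean between = 0.77/6 = 0.1283.
Mean within-SS = 2.04/3 = 0.6800; mean within-Bur = 0.59/1 = 0.5900.
Geometric mean = √(0.6800 × 0.5900) = 0.6334.
HTMT = 0.1283 / 0.6334 = 0.203.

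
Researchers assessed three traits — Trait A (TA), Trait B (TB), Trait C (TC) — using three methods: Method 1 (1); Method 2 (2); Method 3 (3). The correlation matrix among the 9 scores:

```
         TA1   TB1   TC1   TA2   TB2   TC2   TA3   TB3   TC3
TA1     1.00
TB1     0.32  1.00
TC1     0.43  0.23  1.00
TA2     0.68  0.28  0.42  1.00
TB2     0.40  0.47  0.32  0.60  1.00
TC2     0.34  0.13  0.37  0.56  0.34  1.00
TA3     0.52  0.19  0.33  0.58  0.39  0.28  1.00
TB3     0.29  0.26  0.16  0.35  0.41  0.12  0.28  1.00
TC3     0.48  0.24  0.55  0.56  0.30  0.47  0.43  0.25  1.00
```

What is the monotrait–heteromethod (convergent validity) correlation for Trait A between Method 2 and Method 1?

Same trait (TA), different methods: r(TA2, TA1) = 0.68.

0.68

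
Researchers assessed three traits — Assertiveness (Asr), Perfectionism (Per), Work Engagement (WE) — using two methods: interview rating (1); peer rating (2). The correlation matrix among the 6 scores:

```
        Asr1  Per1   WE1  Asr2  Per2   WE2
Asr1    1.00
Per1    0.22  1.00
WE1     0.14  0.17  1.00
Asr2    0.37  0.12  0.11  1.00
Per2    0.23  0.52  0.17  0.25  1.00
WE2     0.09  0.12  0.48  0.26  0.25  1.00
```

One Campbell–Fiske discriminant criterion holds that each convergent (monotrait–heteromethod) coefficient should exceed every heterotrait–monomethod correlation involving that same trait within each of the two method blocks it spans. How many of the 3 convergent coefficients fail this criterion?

0

Each convergent coefficient versus the relevant comparison correlations:
Asr (methods 1·2): 0.37 vs {0.22, 0.25, 0.14, 0.26} → pass.
Per (methods 1·2): 0.52 vs {0.22, 0.25, 0.17, 0.25} → pass.
WE (methods 1·2): 0.48 vs {0.14, 0.26, 0.17, 0.25} → pass.
0 of 3 fail.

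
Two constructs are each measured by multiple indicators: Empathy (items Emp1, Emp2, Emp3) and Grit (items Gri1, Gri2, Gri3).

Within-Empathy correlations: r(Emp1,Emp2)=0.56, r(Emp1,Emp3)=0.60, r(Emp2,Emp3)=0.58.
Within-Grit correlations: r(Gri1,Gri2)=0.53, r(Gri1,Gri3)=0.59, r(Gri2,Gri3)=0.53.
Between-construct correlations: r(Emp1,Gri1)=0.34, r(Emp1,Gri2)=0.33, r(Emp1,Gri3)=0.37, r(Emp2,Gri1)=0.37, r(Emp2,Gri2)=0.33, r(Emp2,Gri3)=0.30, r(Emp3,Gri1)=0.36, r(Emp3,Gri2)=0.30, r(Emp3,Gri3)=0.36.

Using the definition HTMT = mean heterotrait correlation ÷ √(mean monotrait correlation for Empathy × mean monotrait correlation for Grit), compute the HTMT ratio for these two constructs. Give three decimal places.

0.602

Mean between = 3.06/9 = 0.3400.
Mean within-Emp = 1.74/3 = 0.5800; mean within-Gri = 1.65/3 = 0.5500.
Geometric mean = √(0.5800 × 0.5500) = 0.5648.
HTMT = 0.3400 / 0.5648 = 0.602.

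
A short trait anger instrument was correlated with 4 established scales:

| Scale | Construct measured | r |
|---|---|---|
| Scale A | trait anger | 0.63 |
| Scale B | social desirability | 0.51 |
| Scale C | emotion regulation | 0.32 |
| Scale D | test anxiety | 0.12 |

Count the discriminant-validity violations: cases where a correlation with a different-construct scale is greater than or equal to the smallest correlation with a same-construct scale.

Convergent (same construct = trait anger): Scale A.
Smallest convergent = 0.63. Discriminant values: 0.51, 0.32, 0.12; count ≥ 0.63 → 0.

0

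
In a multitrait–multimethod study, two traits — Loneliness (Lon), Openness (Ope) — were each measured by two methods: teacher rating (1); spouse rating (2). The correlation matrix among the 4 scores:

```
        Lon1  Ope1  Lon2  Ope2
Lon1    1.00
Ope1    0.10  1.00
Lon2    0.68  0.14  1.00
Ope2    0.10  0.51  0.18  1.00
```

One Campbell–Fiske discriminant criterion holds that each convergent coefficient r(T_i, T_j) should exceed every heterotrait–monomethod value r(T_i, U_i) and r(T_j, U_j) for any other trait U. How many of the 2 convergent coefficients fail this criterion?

Checking each validity diagonal entry against its comparison values:
Lon (methods 1·2): 0.68 vs {0.10, 0.18} → pass.
Ope (methods 1·2): 0.51 vs {0.10, 0.18} → pass.
0 of 2 fail.

0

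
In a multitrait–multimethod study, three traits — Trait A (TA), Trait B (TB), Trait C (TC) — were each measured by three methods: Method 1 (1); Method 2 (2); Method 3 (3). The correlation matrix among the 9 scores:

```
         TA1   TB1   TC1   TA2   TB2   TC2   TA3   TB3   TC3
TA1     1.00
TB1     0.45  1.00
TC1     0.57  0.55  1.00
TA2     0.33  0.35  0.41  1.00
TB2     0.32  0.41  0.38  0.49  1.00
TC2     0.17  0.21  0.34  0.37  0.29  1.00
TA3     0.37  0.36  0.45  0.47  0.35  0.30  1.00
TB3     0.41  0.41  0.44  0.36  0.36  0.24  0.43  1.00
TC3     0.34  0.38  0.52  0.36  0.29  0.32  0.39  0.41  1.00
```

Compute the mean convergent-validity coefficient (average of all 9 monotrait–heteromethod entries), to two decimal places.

Convergent values: 0.33, 0.37, 0.47, 0.41, 0.41, 0.36, 0.34, 0.52, 0.32; mean = 3.53/9 = 0.39.

0.39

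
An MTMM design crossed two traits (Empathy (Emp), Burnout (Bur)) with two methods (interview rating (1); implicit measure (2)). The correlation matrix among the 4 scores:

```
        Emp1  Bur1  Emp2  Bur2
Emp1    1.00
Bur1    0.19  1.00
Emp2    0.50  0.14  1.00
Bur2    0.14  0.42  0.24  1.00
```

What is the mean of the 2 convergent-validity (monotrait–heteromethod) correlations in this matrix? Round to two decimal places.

Convergent values: 0.50, 0.42; mean = 0.92/2 = 0.46.

0.46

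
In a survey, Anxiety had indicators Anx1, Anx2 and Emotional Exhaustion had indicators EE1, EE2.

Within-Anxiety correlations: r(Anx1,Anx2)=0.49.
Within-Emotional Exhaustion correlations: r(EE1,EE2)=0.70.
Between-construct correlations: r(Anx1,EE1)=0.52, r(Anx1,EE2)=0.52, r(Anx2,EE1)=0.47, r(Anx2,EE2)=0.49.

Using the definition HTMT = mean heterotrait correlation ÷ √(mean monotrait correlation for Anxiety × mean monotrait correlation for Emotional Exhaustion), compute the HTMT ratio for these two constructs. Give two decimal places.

0.85

Mean heterotrait r = 2.00/4 = 0.5000.
Mean within-Anx = 0.49/1 = 0.4900; mean within-EE = 0.70/1 = 0.7000.
Geometric mean = √(0.4900 × 0.7000) = 0.5857.
HTMT = 0.5000 / 0.5857 = 0.85.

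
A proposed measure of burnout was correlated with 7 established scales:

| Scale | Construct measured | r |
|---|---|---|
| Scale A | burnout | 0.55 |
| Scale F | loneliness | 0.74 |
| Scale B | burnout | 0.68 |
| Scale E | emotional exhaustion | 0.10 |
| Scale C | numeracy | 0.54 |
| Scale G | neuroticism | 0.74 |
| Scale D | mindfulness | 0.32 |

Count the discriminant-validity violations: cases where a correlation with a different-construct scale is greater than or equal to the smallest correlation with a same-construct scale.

Convergent (same construct = burnout): Scale A, Scale B.
Smallest convergent = 0.55. Discriminant values: 0.74, 0.10, 0.54, 0.74, 0.32; count ≥ 0.55 → 2.

2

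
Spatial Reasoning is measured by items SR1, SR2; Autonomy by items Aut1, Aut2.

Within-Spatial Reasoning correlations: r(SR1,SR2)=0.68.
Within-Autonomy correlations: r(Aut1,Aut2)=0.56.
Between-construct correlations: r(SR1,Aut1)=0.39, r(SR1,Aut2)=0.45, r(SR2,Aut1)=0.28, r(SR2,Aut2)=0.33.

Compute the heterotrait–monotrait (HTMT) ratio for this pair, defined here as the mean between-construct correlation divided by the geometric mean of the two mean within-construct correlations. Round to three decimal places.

0.587

Mean between = 1.45/4 = 0.3625.
Mean within-SR = 0.68/1 = 0.6800; mean within-Aut = 0.56/1 = 0.5600.
Geometric mean = √(0.6800 × 0.5600) = 0.6171.
HTMT = 0.3625 / 0.6171 = 0.587.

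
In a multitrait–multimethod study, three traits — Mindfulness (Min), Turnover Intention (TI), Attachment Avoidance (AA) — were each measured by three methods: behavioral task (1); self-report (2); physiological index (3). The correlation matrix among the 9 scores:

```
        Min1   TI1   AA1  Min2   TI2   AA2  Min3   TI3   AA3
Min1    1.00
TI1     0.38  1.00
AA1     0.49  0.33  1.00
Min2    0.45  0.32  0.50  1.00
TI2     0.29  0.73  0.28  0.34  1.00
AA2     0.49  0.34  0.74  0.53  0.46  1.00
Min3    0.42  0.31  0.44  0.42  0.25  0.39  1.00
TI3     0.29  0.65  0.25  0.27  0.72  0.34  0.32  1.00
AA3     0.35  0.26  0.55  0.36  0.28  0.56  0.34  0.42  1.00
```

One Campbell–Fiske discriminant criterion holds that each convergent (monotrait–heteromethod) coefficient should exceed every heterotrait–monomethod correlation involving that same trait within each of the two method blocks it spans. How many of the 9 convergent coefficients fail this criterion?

Convergent coefficients and their comparison sets:
Min (methods 1·2): 0.45 vs {0.38, 0.34, 0.49, 0.53} → fail.
Min (methods 1·3): 0.42 vs {0.38, 0.32, 0.49, 0.34} → fail.
Min (methods 2·3): 0.42 vs {0.34, 0.32, 0.53, 0.34} → fail.
TI (methods 1·2): 0.73 vs {0.38, 0.34, 0.33, 0.46} → pass.
TI (methods 1·3): 0.65 vs {0.38, 0.32, 0.33, 0.42} → pass.
TI (methods 2·3): 0.72 vs {0.34, 0.32, 0.46, 0.42} → pass.
AA (methods 1·2): 0.74 vs {0.49, 0.53, 0.33, 0.46} → pass.
AA (methods 1·3): 0.55 vs {0.49, 0.34, 0.33, 0.42} → pass.
AA (methods 2·3): 0.56 vs {0.53, 0.34, 0.46, 0.42} → pass.
3 of 9 fail.

3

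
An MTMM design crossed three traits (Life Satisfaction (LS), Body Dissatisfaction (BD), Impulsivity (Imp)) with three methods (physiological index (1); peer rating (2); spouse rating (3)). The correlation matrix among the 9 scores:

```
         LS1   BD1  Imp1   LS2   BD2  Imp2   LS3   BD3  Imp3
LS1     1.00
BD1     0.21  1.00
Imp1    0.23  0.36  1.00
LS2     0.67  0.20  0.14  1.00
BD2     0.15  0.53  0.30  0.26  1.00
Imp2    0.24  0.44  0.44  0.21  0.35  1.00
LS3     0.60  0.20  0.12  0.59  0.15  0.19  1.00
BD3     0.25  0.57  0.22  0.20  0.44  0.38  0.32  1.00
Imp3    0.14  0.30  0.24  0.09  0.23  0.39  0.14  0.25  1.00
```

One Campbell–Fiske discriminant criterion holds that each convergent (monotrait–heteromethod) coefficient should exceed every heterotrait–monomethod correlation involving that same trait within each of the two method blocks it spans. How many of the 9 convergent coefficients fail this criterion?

1

Convergent coefficients and their comparison sets:
LS (methods 1·2): 0.67 vs {0.21, 0.26, 0.23, 0.21} → pass.
LS (methods 1·3): 0.60 vs {0.21, 0.32, 0.23, 0.14} → pass.
LS (methods 2·3): 0.59 vs {0.26, 0.32, 0.21, 0.14} → pass.
BD (methods 1·2): 0.53 vs {0.21, 0.26, 0.36, 0.35} → pass.
BD (methods 1·3): 0.57 vs {0.21, 0.32, 0.36, 0.25} → pass.
BD (methods 2·3): 0.44 vs {0.26, 0.32, 0.35, 0.25} → pass.
Imp (methods 1·2): 0.44 vs {0.23, 0.21, 0.36, 0.35} → pass.
Imp (methods 1·3): 0.24 vs {0.23, 0.14, 0.36, 0.25} → fail.
Imp (methods 2·3): 0.39 vs {0.21, 0.14, 0.35, 0.25} → pass.
1 of 9 fail.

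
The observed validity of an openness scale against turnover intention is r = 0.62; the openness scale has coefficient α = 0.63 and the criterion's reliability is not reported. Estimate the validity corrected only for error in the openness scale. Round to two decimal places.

0.78

Single correction: r_c = r_obs / √r_xx = 0.62 / √0.63 = 0.62 / 0.7937 ≈ 0.78.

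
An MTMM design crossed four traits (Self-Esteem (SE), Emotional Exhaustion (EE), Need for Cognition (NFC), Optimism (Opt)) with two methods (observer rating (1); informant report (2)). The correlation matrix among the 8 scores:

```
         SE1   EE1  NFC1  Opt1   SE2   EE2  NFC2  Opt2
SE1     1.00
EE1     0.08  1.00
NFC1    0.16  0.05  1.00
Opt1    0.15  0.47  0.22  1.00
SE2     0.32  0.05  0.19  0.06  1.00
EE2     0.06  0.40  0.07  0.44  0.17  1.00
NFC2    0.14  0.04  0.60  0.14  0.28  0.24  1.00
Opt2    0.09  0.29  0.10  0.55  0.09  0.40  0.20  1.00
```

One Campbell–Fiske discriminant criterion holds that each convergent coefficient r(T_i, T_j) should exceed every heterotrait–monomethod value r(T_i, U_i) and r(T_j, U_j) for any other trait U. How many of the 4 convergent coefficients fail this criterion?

Checking each validity diagonal entry against its comparison values:
SE (methods 1·2): 0.32 vs {0.08, 0.17, 0.16, 0.28, 0.15, 0.09} → pass.
EE (methods 1·2): 0.40 vs {0.08, 0.17, 0.05, 0.24, 0.47, 0.40} → fail.
NFC (methods 1·2): 0.60 vs {0.16, 0.28, 0.05, 0.24, 0.22, 0.20} → pass.
Opt (methods 1·2): 0.55 vs {0.15, 0.09, 0.47, 0.40, 0.22, 0.20} → pass.
1 of 4 fail.

1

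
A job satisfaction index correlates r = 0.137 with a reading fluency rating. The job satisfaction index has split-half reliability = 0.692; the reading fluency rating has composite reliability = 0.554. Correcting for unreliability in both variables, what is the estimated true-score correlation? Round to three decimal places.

0.221

r_true = r_obs / √(r_xx · r_yy) = 0.137 / √(0.692 × 0.554) = 0.137 / √0.383368 = 0.137 / 0.6192 ≈ 0.221.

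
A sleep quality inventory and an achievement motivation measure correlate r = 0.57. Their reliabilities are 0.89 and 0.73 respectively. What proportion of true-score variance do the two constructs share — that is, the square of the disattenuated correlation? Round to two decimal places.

0.50

Disattenuated r = 0.57 / √(0.89 × 0.73) = 0.57 / 0.8060 = 0.7072.
Shared true-score variance = 0.7072² = 0.5001 ≈ 0.50.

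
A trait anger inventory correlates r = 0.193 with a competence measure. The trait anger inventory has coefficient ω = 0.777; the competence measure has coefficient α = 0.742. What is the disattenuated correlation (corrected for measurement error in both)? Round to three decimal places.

r_true = r_obs / √(r_xx · r_yy) = 0.193 / √(0.777 × 0.742) = 0.193 / √0.576534 = 0.193 / 0.7593 ≈ 0.254.

0.254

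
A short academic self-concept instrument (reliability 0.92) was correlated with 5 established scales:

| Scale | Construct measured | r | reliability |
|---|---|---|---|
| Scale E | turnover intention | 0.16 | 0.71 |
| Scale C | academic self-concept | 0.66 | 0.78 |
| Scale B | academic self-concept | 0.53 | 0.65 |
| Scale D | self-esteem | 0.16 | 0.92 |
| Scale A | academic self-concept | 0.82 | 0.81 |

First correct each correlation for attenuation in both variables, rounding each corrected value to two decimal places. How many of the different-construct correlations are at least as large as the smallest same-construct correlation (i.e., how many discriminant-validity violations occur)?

Disattenuated r (r / √(r_scale · r_new)):
  Scale E (disc): 0.16 / √(0.71·0.92) = 0.20
  Scale C (conv): 0.66 / √(0.78·0.92) = 0.78
  Scale B (conv): 0.53 / √(0.65·0.92) = 0.69
  Scale D (disc): 0.16 / √(0.92·0.92) = 0.17
  Scale A (conv): 0.82 / √(0.81·0.92) = 0.95
Smallest convergent = 0.69. Discriminant values: 0.20, 0.17; count ≥ 0.69 → 0.

0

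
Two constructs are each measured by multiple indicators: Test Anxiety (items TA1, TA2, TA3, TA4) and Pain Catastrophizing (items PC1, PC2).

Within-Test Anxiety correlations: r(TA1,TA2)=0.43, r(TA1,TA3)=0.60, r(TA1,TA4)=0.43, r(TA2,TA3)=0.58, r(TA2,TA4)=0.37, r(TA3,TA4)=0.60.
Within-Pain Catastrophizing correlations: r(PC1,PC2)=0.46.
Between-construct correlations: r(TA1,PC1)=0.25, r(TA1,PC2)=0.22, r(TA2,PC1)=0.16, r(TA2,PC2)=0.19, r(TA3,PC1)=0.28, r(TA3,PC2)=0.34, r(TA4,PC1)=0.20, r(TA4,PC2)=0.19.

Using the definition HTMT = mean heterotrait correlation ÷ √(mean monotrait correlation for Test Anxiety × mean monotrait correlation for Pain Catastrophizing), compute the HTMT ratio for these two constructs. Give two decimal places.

0.48

Mean heterotrait r = 1.83/8 = 0.2288.
Mean within-TA = 3.01/6 = 0.5017; mean within-PC = 0.46/1 = 0.4600.
Geometric mean = √(0.5017 × 0.4600) = 0.4804.
HTMT = 0.2288 / 0.4804 = 0.48.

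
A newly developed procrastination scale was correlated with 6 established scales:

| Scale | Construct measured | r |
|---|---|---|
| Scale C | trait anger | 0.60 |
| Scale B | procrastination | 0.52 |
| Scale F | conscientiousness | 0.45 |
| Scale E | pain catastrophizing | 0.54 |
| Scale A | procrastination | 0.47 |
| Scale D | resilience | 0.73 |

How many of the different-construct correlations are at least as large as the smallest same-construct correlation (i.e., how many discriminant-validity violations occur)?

Convergent (same construct = procrastination): Scale B, Scale A.
Smallest convergent = 0.47. Discriminant values: 0.60, 0.45, 0.54, 0.73; count ≥ 0.47 → 3.

3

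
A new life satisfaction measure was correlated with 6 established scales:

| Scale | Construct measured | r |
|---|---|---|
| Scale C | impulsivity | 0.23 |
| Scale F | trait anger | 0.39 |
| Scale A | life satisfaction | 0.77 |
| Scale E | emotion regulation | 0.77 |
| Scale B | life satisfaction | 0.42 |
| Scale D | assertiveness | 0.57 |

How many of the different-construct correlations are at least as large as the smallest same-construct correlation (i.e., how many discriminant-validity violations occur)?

Convergent (same construct = life satisfaction): Scale A, Scale B.
Smallest convergent = 0.42. Discriminant values: 0.23, 0.39, 0.77, 0.57; count ≥ 0.42 → 2.

2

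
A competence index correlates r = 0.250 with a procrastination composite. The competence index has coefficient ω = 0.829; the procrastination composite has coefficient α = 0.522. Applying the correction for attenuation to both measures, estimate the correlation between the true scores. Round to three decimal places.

0.380

r_true = r_obs / √(r_xx · r_yy) = 0.250 / √(0.829 × 0.522) = 0.250 / √0.432738 = 0.250 / 0.6578 ≈ 0.380.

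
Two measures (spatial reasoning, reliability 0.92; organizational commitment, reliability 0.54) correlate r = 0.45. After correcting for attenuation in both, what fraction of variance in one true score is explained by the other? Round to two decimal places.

Disattenuated r = 0.45 / √(0.92 × 0.54) = 0.45 / 0.7048 = 0.6385.
Shared true-score variance = 0.6385² = 0.4077 ≈ 0.41.

0.41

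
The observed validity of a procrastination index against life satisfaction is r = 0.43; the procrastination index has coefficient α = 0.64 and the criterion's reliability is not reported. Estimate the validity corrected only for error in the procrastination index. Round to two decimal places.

Single correction: r_c = r_obs / √r_xx = 0.43 / √0.64 = 0.43 / 0.8000 ≈ 0.54.

0.54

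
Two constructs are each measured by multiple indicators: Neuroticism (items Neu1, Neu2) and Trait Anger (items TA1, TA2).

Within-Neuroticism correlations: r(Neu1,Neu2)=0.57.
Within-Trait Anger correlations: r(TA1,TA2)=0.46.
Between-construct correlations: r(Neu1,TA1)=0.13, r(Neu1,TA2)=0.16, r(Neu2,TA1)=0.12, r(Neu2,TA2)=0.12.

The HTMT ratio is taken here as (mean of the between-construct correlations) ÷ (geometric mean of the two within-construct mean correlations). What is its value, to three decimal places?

Between-construct mean = 0.53/4 = 0.1325.
Mean within-Neu = 0.57/1 = 0.5700; mean within-TA = 0.46/1 = 0.4600.
Geometric mean = √(0.5700 × 0.4600) = 0.5121.
HTMT = 0.1325 / 0.5121 = 0.259.

0.259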